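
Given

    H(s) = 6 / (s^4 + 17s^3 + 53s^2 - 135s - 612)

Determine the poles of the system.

s = -12, -4 ± j, 3

The poles are the roots of the denominator s^4 + 17s^3 + 53s^2 - 135s - 612 = 0.
Trying s = -12: the polynomial evaluates to 0, so (s + 12) is a factor.
Dividing out leaves s^3 + 5s^2 - 7s - 51 = 0.
This factors further as (s^2 + 8s + 17)(s - 3) = 0.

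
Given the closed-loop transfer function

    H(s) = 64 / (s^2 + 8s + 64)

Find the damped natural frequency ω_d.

Comparing s^2 + 8s + 64 to s^2 + 2ζωₙs + ωₙ²: ωₙ = 8 rad/s and ζ = 8/(2·8) = 0.5.
ζωₙ = 8/2 = 4, so ω_d = ωₙ√(1−ζ²) = √(ωₙ² − (ζωₙ)²) = √(64 − 4²) = √48 ≈ 6.928 rad/s.

ω_d ≈ 6.928 rad/s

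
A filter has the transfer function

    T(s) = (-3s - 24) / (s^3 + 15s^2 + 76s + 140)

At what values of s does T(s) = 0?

Set the numerator to zero: -3s - 24 = 0, i.e. -3·(s + 8) = 0.
So s = -8.

s = -8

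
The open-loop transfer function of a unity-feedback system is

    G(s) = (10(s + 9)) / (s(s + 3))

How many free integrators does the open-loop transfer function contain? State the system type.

Type 1

The denominator has 1 factor of s at the origin (free integrator), so this is a Type 1 system.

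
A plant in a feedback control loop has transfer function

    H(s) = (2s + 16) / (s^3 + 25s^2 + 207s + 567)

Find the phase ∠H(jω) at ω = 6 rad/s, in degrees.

At s = j6: numerator = 16 + j12, denominator = -333 + j1026.
∠H = ∠num − ∠den = 36.870° − (107.98°) = -71.11°.

∠H(j6) ≈ -71.11°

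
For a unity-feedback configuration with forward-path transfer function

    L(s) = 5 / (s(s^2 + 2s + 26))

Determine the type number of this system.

The denominator has 1 factor of s at the origin (free integrator), so this is a Type 1 system.

Type 1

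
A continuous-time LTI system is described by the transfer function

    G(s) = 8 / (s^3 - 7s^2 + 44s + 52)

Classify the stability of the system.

The denominator s^3 - 7s^2 + 44s + 52 factors as (s + 1)(s^2 - 8s + 52), giving poles at s = -1, 4 ± 6j.
Since the pole(s) at s = 4 + 6j, 4 - 6j lie in the right half-plane, the system is unstable.

unstable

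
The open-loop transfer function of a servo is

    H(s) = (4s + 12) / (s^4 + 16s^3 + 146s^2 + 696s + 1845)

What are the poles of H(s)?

The poles are the roots of the denominator s^4 + 16s^3 + 146s^2 + 696s + 1845 = 0.
No real roots exist; factor into two real quadratics: (s^2 + 10s + 41)(s^2 + 6s + 45) = 0.
Each quadratic gives a conjugate pair via the quadratic formula.

s = -5 ± 4j, -3 ± 6j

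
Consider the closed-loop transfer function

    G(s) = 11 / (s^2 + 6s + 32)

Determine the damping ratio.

ζ ≈ 0.5303

Compare the denominator to the standard form s^2 + 2ζωₙs + ωₙ².
ωₙ² = 32, so ωₙ = √32 ≈ 5.657 rad/s.
2ζωₙ = 6, so ζ = 6/(2·√32) ≈ 0.5303.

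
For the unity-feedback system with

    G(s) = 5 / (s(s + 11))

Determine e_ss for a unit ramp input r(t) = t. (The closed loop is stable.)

e_ss = 2.200

G(s) has one pole at the origin.
This is a Type 1 system. Kv = lim_{s→0} s·G(s) = 5/11.
e_ss = 1/Kv = 1/(5/11) = 11/5 ≈ 2.200.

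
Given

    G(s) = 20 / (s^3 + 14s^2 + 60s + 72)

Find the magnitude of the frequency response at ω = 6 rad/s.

|G(j6)| ≈ 0.04392

Substitute s = j6: numerator = 20, denominator = -432 + j144.
|G(j6)| = |20| / |-432 + j144| = 20 / 455.37 ≈ 0.04392.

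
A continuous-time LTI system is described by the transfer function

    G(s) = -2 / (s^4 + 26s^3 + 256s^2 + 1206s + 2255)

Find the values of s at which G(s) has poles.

s = -5 + 4j, -5 - 4j, -11, -5

The poles are the roots of the denominator s^4 + 26s^3 + 256s^2 + 1206s + 2255 = 0.
Trying s = -11: the polynomial evaluates to 0, so (s + 11) is a factor.
Dividing out leaves s^3 + 15s^2 + 91s + 205 = 0.
This factors further as (s^2 + 10s + 41)(s + 5) = 0.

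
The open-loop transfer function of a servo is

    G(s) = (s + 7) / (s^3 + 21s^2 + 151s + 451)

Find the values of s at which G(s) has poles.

The poles are the roots of the denominator s^3 + 21s^2 + 151s + 451 = 0.
Trying s = -11: the polynomial evaluates to 0, so (s + 11) is a factor.
Dividing out leaves s^2 + 10s + 41 = 0.
The quadratic formula then gives s = -5 ± 4j.

s = -5 ± 4j, -11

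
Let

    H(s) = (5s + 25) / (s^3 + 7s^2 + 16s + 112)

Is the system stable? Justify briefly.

marginally stable

The denominator s^3 + 7s^2 + 16s + 112 factors as (s^2 + 16)(s + 7), giving poles at s = 4j, -4j, -7.
Since the simple pole(s) at s = ±4j lie on the jω-axis with none in the right half-plane, the system is marginally stable.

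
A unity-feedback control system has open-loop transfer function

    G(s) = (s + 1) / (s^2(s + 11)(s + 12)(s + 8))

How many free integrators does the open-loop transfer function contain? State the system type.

The denominator has 2 factors of s at the origin (free integrators), so this is a Type 2 system.

Type 2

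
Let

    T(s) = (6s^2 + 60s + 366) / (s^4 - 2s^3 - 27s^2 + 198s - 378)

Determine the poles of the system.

The poles are the roots of the denominator s^4 - 2s^3 - 27s^2 + 198s - 378 = 0.
Trying s = 3: the polynomial evaluates to 0, so (s - 3) is a factor.
Dividing out leaves s^3 + s^2 - 24s + 126 = 0.
This factors further as (s^2 - 6s + 18)(s + 7) = 0.

s = 3 ± 3j, 3, -7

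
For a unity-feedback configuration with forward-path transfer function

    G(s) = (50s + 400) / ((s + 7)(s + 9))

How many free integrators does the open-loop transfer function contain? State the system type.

The denominator has no factor of s at the origin — no free integrator — so this is a Type 0 system.

Type 0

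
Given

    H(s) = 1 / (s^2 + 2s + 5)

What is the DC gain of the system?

At s = 0 each factor (s + a) contributes a and each (s^2 + bs + c) contributes c.
H(0) = 1·1 / ((5)) = 1/5 = 1/5.

H(0) = 1/5 ≈ 0.2000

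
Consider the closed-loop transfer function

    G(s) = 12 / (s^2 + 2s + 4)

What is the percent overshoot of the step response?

%OS ≈ 16.3%

Comparing s^2 + 2s + 4 to s^2 + 2ζωₙs + ωₙ²: ωₙ = 2 rad/s and ζ = 2/(2·2) = 0.5.
%OS = 100·exp(−πζ/√(1−ζ²)) = 100·exp(−π·0.5/√(1−0.5²)) ≈ 16.3%.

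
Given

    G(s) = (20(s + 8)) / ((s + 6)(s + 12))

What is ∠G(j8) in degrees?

At s = j8: numerator = 160 + j160, denominator = 8 + j144.
∠G = ∠num − ∠den = 45° − (86.820°) = -41.82°.

∠G(j8) ≈ -41.82°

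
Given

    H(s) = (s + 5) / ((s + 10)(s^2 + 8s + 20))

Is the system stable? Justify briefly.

stable

The poles can be read from the denominator factors: s = -10, -4 + 2j, -4 - 2j.
Since all poles lie strictly in the left half-plane, the system is stable.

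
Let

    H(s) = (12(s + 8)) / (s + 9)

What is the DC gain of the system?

At s = 0 each factor (s + a) contributes a and each (s^2 + bs + c) contributes c.
H(0) = 12·(8) / ((9)) = 96/9 = 32/3.

H(0) = 32/3 ≈ 10.67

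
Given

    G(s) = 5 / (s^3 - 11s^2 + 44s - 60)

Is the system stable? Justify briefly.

The denominator s^3 - 11s^2 + 44s - 60 factors as (s^2 - 8s + 20)(s - 3), giving poles at s = 4 ± 2j, 3.
Since the pole(s) at s = 4 ± 2j, 3 lie in the right half-plane, the system is unstable.

unstable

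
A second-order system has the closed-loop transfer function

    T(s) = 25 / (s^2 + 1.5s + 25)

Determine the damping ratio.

Compare the denominator to the standard form s^2 + 2ζωₙs + ωₙ².
ωₙ² = 25, so ωₙ = 5 rad/s.
2ζωₙ = 1.5, so ζ = 1.5/(2·5) = 0.15.
With ζ = 0.15 the response is underdamped.

ζ = 0.15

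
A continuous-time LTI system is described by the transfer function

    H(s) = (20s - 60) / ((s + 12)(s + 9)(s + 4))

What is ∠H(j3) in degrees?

∠H(j3) ≈ 65.66°

At s = j3: numerator = -60 + j60, denominator = 207 + j549.
∠H = ∠num − ∠den = 135° − (69.341°) = 65.66°.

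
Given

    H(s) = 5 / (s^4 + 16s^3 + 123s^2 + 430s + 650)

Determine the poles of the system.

The poles are the roots of the denominator s^4 + 16s^3 + 123s^2 + 430s + 650 = 0.
No real roots exist; factor into two real quadratics: (s^2 + 10s + 50)(s^2 + 6s + 13) = 0.
Each quadratic gives a conjugate pair via the quadratic formula.

s = -5 + 5j, -5 - 5j, -3 + 2j, -3 - 2j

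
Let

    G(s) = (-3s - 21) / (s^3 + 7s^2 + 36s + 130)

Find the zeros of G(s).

s = -7

Set the numerator to zero: -3s - 21 = 0, i.e. -3·(s + 7) = 0.
So s = -7.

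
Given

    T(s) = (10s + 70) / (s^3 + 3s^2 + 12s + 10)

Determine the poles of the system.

s = -1, -1 + 3j, -1 - 3j

The poles are the roots of the denominator s^3 + 3s^2 + 12s + 10 = 0.
Trying s = -1: the polynomial evaluates to 0, so (s + 1) is a factor.
Dividing out leaves s^2 + 2s + 10 = 0.
The quadratic formula then gives s = -1 ± 3j.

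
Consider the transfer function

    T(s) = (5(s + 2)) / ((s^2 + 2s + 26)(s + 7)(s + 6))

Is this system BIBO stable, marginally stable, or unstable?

stable

The poles can be read from the denominator factors: s = -1 ± 5j, -7, -6.
Since all poles lie strictly in the left half-plane, the system is stable.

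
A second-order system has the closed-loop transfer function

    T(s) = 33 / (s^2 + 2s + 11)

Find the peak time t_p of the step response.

Comparing s^2 + 2s + 11 to s^2 + 2ζωₙs + ωₙ²: ωₙ = √11 ≈ 3.317 rad/s and ζ = 2/(2·√11) ≈ 0.3015.
ζωₙ = 2/2 = 1, so ω_d = ωₙ√(1−ζ²) = √(ωₙ² − (ζωₙ)²) = √(11 − 1²) = √10 ≈ 3.162 rad/s.
t_p = π/ω_d = π/3.162 ≈ 0.9935 s.

t_p ≈ 0.9935 s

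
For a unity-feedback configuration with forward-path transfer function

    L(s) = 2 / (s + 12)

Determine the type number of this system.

The denominator has no factor of s at the origin — no free integrator — so this is a Type 0 system.

Type 0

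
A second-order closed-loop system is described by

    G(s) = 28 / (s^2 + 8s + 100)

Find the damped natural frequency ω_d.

ω_d ≈ 9.165 rad/s

Comparing s^2 + 8s + 100 to s^2 + 2ζωₙs + ωₙ²: ωₙ = 10 rad/s and ζ = 8/(2·10) = 0.4.
ζωₙ = 8/2 = 4, so ω_d = ωₙ√(1−ζ²) = √(ωₙ² − (ζωₙ)²) = √(100 − 4²) = √84 ≈ 9.165 rad/s.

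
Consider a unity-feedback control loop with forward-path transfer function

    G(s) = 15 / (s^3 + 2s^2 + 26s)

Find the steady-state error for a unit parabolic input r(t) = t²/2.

e_ss = ∞

G(s) has one pole at the origin.
This is a Type 1 system; Ka = lim_{s→0} s^2·G(s) = 0, so the steady-state error for a parabola input is infinite.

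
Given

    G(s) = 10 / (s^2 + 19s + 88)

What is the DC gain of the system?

Set s = 0: G(0) = (10) / (88) = 5/44.

G(0) = 5/44 ≈ 0.1136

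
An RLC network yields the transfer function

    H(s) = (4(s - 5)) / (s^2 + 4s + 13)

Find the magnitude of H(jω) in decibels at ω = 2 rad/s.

Substitute s = j2: numerator = -20 + j8, denominator = 9 + j8.
|H(j2)| = |-20 + j8| / |9 + j8| = 21.541 / 12.042 ≈ 1.789.
In decibels: 20·log₁₀(1.789) ≈ 5.05 dB.

|H(j2)|_dB ≈ 5.05 dB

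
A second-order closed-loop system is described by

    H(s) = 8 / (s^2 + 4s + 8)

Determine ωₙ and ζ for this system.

ωₙ ≈ 2.828 rad/s, ζ ≈ 0.7071

Compare the denominator to the standard form s^2 + 2ζωₙs + ωₙ².
ωₙ² = 8, so ωₙ = √8 ≈ 2.828 rad/s.
2ζωₙ = 4, so ζ = 4/(2·√8) ≈ 0.7071.
With ζ = 0.7071 the response is underdamped.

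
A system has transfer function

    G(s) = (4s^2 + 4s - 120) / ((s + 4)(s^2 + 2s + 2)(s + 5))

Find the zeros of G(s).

s = -6, 5

Set the numerator to zero: 4s^2 + 4s - 120 = 0, i.e. 4·(s^2 + s - 30) = 0.
Factoring: (s + 6)(s - 5) = 0.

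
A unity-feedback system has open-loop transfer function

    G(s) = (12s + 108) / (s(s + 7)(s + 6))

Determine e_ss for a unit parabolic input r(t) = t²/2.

G(s) has one pole at the origin.
This is a Type 1 system; Ka = lim_{s→0} s^2·G(s) = 0, so the steady-state error for a parabola input is infinite.

e_ss = ∞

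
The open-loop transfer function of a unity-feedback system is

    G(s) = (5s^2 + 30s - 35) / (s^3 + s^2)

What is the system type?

Type 2

Factor s from the denominator: s^3 + s^2 = s^2·(s + 1).
There are 2 poles at the origin, so the system is Type 2.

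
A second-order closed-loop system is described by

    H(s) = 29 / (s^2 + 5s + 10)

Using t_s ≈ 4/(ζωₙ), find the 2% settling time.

t_s ≈ 1.600 s

Comparing s^2 + 5s + 10 to s^2 + 2ζωₙs + ωₙ²: ωₙ = √10 ≈ 3.162 rad/s and ζ = 5/(2·√10) ≈ 0.7906.
ζωₙ = 5/2 = 2.5, so t_s ≈ 4/(ζωₙ) = 4/2.5 = 1.600 s.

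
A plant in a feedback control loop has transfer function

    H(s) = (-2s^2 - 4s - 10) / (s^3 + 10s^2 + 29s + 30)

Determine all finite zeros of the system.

s = -1 + 2j, -1 - 2j

Set the numerator to zero: -2s^2 - 4s - 10 = 0, i.e. -2·(s^2 + 2s + 5) = 0.
Factoring: (s^2 + 2s + 5) = 0.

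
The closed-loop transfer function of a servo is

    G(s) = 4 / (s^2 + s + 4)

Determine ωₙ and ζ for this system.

Compare the denominator to the standard form s^2 + 2ζωₙs + ωₙ².
ωₙ² = 4, so ωₙ = 2 rad/s.
2ζωₙ = 1, so ζ = 1/(2·2) = 0.25.

ωₙ = 2 rad/s, ζ = 0.25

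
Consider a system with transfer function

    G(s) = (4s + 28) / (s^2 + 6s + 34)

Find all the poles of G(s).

s = -3 + 5j, -3 - 5j

The poles are the roots of the denominator s^2 + 6s + 34 = 0.
Using the quadratic formula: s = (-6 ± √(-100))/2 = -3 ± 5j.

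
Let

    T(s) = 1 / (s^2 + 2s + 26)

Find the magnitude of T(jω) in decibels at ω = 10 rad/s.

|T(j10)|_dB ≈ -37.7 dB

Substitute s = j10: numerator = 1, denominator = -74 + j20.
|T(j10)| = |1| / |-74 + j20| = 1 / 76.655 ≈ 0.01305.
In decibels: 20·log₁₀(0.01305) ≈ -37.7 dB.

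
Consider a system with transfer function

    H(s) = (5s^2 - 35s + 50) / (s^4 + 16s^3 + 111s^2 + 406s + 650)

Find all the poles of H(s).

s = -3 ± 4j, -5 ± j

The poles are the roots of the denominator s^4 + 16s^3 + 111s^2 + 406s + 650 = 0.
No real roots exist; factor into two real quadratics: (s^2 + 6s + 25)(s^2 + 10s + 26) = 0.
Each quadratic gives a conjugate pair via the quadratic formula.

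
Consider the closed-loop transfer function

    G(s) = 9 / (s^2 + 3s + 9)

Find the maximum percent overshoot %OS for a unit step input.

Comparing s^2 + 3s + 9 to s^2 + 2ζωₙs + ωₙ²: ωₙ = 3 rad/s and ζ = 3/(2·3) = 0.5.
%OS = 100·exp(−πζ/√(1−ζ²)) = 100·exp(−π·0.5/√(1−0.5²)) ≈ 16.3%.

%OS ≈ 16.3%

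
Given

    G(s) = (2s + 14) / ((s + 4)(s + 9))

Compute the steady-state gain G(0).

Set s = 0: G(0) = (14) / (36) = 7/18.

G(0) = 7/18 ≈ 0.3889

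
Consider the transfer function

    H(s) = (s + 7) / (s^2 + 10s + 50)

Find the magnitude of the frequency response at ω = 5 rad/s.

Substitute s = j5: numerator = 7 + j5, denominator = 25 + j50.
|H(j5)| = |7 + j5| / |25 + j50| = 8.6023 / 55.902 ≈ 0.1539.

|H(j5)| ≈ 0.1539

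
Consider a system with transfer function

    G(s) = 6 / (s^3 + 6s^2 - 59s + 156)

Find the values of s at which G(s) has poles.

s = 3 + 2j, 3 - 2j, -12

The poles are the roots of the denominator s^3 + 6s^2 - 59s + 156 = 0.
Trying s = -12: the polynomial evaluates to 0, so (s + 12) is a factor.
Dividing out leaves s^2 - 6s + 13 = 0.
The quadratic formula then gives s = 3 ± 2j.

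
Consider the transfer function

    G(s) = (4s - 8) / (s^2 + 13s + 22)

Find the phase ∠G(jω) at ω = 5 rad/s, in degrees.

∠G(j5) ≈ 19.16°

At s = j5: numerator = -8 + j20, denominator = -3 + j65.
∠G = ∠num − ∠den = 111.80° − (92.643°) = 19.16°.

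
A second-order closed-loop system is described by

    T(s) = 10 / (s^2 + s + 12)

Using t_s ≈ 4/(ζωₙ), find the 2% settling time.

Comparing s^2 + s + 12 to s^2 + 2ζωₙs + ωₙ²: ωₙ = √12 ≈ 3.464 rad/s and ζ = 1/(2·√12) ≈ 0.1443.
ζωₙ = 1/2 = 0.5, so t_s ≈ 4/(ζωₙ) = 4/0.5 = 8 s.

t_s ≈ 8 s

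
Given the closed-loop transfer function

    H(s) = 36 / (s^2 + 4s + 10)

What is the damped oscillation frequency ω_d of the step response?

ω_d ≈ 2.449 rad/s

Comparing s^2 + 4s + 10 to s^2 + 2ζωₙs + ωₙ²: ωₙ = √10 ≈ 3.162 rad/s and ζ = 4/(2·√10) ≈ 0.6325.
ζωₙ = 4/2 = 2, so ω_d = ωₙ√(1−ζ²) = √(ωₙ² − (ζωₙ)²) = √(10 − 2²) = √6 ≈ 2.449 rad/s.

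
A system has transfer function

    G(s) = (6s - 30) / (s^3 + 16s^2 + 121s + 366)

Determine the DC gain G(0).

Set s = 0: G(0) = (-30) / (366) = -5/61.

G(0) = -5/61 ≈ -0.08197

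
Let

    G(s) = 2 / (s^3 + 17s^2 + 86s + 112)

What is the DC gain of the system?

G(0) = 1/56 ≈ 0.01786

Set s = 0: G(0) = (2) / (112) = 1/56.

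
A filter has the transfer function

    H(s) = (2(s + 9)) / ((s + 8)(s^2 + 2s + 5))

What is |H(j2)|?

Substitute s = j2: numerator = 18 + j4, denominator = j34.
|H(j2)| = |18 + j4| / |j34| = 18.439 / 34 ≈ 0.5423.

|H(j2)| ≈ 0.5423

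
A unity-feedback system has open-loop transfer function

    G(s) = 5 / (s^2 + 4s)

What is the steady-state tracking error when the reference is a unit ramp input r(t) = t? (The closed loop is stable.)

G(s) has one pole at the origin.
This is a Type 1 system. Kv = lim_{s→0} s·G(s) = 5/4.
e_ss = 1/Kv = 1/(5/4) = 4/5 ≈ 0.8000.

e_ss = 0.8000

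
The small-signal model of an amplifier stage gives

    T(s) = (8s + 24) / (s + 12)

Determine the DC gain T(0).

T(0) = 2

Set s = 0: T(0) = (24) / (12) = 2.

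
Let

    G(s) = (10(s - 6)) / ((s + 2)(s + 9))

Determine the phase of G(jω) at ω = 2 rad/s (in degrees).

∠G(j2) ≈ 104.0°

At s = j2: numerator = -60 + j20, denominator = 14 + j22.
∠G = ∠num − ∠den = 161.57° − (57.529°) = 104.0°.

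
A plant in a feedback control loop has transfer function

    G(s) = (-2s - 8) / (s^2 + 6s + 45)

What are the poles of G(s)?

s = -3 + 6j, -3 - 6j

The poles are the roots of the denominator s^2 + 6s + 45 = 0.
Using the quadratic formula: s = (-6 ± √(-144))/2 = -3 ± 6j.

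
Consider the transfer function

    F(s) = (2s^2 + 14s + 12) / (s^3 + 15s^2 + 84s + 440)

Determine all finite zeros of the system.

Set the numerator to zero: 2s^2 + 14s + 12 = 0, i.e. 2·(s^2 + 7s + 6) = 0.
Factoring: (s + 1)(s + 6) = 0.

s = -1, -6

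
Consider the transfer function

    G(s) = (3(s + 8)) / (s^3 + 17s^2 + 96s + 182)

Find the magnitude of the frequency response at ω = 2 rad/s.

Substitute s = j2: numerator = 24 + j6, denominator = 114 + j184.
|G(j2)| = |24 + j6| / |114 + j184| = 24.739 / 216.45 ≈ 0.1143.

|G(j2)| ≈ 0.1143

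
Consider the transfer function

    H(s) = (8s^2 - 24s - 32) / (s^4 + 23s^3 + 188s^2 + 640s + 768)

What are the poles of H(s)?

The poles are the roots of the denominator s^4 + 23s^3 + 188s^2 + 640s + 768 = 0.
Trying s = -8: the polynomial evaluates to 0, so (s + 8) is a factor.
Dividing out leaves s^3 + 15s^2 + 68s + 96 = 0.
This factors further as (s + 8)(s + 3)(s + 4) = 0.

s = -8, -8, -3, -4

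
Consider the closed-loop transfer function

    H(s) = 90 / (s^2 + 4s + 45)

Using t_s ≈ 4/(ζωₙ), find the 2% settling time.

t_s ≈ 2 s

Comparing s^2 + 4s + 45 to s^2 + 2ζωₙs + ωₙ²: ωₙ = √45 ≈ 6.708 rad/s and ζ = 4/(2·√45) ≈ 0.2981.
ζωₙ = 4/2 = 2, so t_s ≈ 4/(ζωₙ) = 4/2 = 2 s.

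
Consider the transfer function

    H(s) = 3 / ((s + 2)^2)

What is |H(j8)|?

|H(j8)| ≈ 0.04412

Substitute s = j8: numerator = 3, denominator = -60 + j32.
|H(j8)| = |3| / |-60 + j32| = 3 / 68 ≈ 0.04412.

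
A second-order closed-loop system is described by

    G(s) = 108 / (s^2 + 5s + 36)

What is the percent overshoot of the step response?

%OS ≈ 23.7%

Comparing s^2 + 5s + 36 to s^2 + 2ζωₙs + ωₙ²: ωₙ = 6 rad/s and ζ = 5/(2·6) ≈ 0.4167.
%OS = 100·exp(−πζ/√(1−ζ²)) = 100·exp(−π·0.4167/√(1−0.4167²)) ≈ 23.7%.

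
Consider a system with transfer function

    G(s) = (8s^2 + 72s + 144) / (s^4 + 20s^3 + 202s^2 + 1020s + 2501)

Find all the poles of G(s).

s = -5 ± 6j, -5 ± 4j

The poles are the roots of the denominator s^4 + 20s^3 + 202s^2 + 1020s + 2501 = 0.
No real roots exist; factor into two real quadratics: (s^2 + 10s + 61)(s^2 + 10s + 41) = 0.
Each quadratic gives a conjugate pair via the quadratic formula.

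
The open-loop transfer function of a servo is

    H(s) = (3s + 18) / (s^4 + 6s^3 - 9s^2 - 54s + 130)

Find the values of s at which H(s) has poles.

The poles are the roots of the denominator s^4 + 6s^3 - 9s^2 - 54s + 130 = 0.
No real roots exist; factor into two real quadratics: (s^2 - 4s + 5)(s^2 + 10s + 26) = 0.
Each quadratic gives a conjugate pair via the quadratic formula.

s = 2 + j, 2 - j, -5 + j, -5 - j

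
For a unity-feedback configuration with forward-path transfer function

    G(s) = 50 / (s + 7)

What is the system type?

Type 0

The denominator has no factor of s at the origin — no free integrator — so this is a Type 0 system.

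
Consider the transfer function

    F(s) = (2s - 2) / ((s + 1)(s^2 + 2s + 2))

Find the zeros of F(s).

s = 1

Set the numerator to zero: 2s - 2 = 0, i.e. 2·(s - 1) = 0.
So s = 1.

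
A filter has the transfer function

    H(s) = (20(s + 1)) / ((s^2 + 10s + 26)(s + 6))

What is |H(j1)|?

Substitute s = j1: numerator = 20 + j20, denominator = 140 + j85.
|H(j1)| = |20 + j20| / |140 + j85| = 28.284 / 163.78 ≈ 0.1727.

|H(j1)| ≈ 0.1727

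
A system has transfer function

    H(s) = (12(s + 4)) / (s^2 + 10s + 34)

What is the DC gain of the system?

H(0) = 24/17 ≈ 1.412

Set s = 0: H(0) = (48) / (34) = 24/17.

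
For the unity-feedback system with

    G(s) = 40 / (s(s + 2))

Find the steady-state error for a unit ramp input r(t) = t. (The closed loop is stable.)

e_ss = 0.05000

G(s) has one pole at the origin.
This is a Type 1 system. Kv = lim_{s→0} s·G(s) = 40/2 = 20.
e_ss = 1/Kv = 1/(20) = 1/20 ≈ 0.05000.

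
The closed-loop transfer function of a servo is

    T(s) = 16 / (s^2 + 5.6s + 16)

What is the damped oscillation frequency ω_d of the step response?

Comparing s^2 + 5.6s + 16 to s^2 + 2ζωₙs + ωₙ²: ωₙ = 4 rad/s and ζ = 5.6/(2·4) = 0.7.
ζωₙ = 5.6/2 = 2.8, so ω_d = ωₙ√(1−ζ²) = √(ωₙ² − (ζωₙ)²) = √(16 − 2.8²) = √8.16 ≈ 2.857 rad/s.

ω_d ≈ 2.857 rad/s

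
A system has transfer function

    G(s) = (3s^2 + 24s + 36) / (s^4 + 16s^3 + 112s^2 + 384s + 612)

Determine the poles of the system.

The poles are the roots of the denominator s^4 + 16s^3 + 112s^2 + 384s + 612 = 0.
No real roots exist; factor into two real quadratics: (s^2 + 6s + 18)(s^2 + 10s + 34) = 0.
Each quadratic gives a conjugate pair via the quadratic formula.

s = -3 + 3j, -3 - 3j, -5 + 3j, -5 - 3j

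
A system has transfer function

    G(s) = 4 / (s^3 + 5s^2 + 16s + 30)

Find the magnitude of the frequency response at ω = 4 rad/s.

Substitute s = j4: numerator = 4, denominator = -50.
|G(j4)| = |4| / |-50| = 4 / 50 = 0.08000.

|G(j4)| = 0.08000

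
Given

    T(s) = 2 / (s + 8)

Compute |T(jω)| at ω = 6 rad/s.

|T(j6)| = 0.2000

Substitute s = j6: numerator = 2, denominator = 8 + j6.
|T(j6)| = |2| / |8 + j6| = 2 / 10 = 0.2000.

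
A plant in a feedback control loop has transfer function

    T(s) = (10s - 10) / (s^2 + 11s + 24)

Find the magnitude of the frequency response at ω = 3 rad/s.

|T(j3)| ≈ 0.8724

Substitute s = j3: numerator = -10 + j30, denominator = 15 + j33.
|T(j3)| = |-10 + j30| / |15 + j33| = 31.623 / 36.249 ≈ 0.8724.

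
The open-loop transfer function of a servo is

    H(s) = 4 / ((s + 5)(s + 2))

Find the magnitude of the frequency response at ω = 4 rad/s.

Substitute s = j4: numerator = 4, denominator = -6 + j28.
|H(j4)| = |4| / |-6 + j28| = 4 / 28.636 ≈ 0.1397.

|H(j4)| ≈ 0.1397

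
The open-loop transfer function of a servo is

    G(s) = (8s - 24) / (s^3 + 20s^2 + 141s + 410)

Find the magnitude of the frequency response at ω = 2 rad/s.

|G(j2)| ≈ 0.06725

Substitute s = j2: numerator = -24 + j16, denominator = 330 + j274.
|G(j2)| = |-24 + j16| / |330 + j274| = 28.844 / 428.92 ≈ 0.06725.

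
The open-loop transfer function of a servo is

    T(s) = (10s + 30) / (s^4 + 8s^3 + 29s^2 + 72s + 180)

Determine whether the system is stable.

The denominator s^4 + 8s^3 + 29s^2 + 72s + 180 factors as (s^2 + 9)(s^2 + 8s + 20), giving poles at s = 3j, -3j, -4 + 2j, -4 - 2j.
Since the simple pole(s) at s = 3j, -3j lie on the jω-axis with none in the right half-plane, the system is marginally stable.

marginally stable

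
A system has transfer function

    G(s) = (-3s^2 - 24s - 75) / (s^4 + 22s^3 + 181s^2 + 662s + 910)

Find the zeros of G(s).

s = -4 ± 3j

Set the numerator to zero: -3s^2 - 24s - 75 = 0, i.e. -3·(s^2 + 8s + 25) = 0.
Factoring: (s^2 + 8s + 25) = 0.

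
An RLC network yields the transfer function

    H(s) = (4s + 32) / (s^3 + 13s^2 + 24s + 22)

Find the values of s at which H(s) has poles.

The poles are the roots of the denominator s^3 + 13s^2 + 24s + 22 = 0.
Trying s = -11: the polynomial evaluates to 0, so (s + 11) is a factor.
Dividing out leaves s^2 + 2s + 2 = 0.
The quadratic formula then gives s = -1 ± 1j.

s = -1 ± j, -11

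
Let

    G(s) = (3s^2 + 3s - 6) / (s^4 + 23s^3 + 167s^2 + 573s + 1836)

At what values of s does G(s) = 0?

s = 1, -2

Set the numerator to zero: 3s^2 + 3s - 6 = 0, i.e. 3·(s^2 + s - 2) = 0.
Factoring: (s - 1)(s + 2) = 0.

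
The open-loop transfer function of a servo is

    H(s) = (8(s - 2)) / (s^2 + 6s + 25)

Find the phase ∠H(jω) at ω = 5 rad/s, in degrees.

At s = j5: numerator = -16 + j40, denominator = j30.
∠H = ∠num − ∠den = 111.80° − (90°) = 21.80°.

∠H(j5) ≈ 21.80°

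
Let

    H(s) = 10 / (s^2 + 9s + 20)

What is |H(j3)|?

Substitute s = j3: numerator = 10, denominator = 11 + j27.
|H(j3)| = |10| / |11 + j27| = 10 / 29.155 ≈ 0.3430.

|H(j3)| ≈ 0.3430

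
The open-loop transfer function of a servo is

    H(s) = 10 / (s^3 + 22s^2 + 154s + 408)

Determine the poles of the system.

s = -5 + 3j, -5 - 3j, -12

The poles are the roots of the denominator s^3 + 22s^2 + 154s + 408 = 0.
Trying s = -12: the polynomial evaluates to 0, so (s + 12) is a factor.
Dividing out leaves s^2 + 10s + 34 = 0.
The quadratic formula then gives s = -5 ± 3j.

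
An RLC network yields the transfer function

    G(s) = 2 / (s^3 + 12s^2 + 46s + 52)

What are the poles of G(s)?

s = -5 + j, -5 - j, -2

The poles are the roots of the denominator s^3 + 12s^2 + 46s + 52 = 0.
Trying s = -2: the polynomial evaluates to 0, so (s + 2) is a factor.
Dividing out leaves s^2 + 10s + 26 = 0.
The quadratic formula then gives s = -5 ± 1j.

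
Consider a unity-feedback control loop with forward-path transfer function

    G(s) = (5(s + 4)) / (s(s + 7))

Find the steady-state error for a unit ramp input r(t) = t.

e_ss = 0.3500

G(s) has one pole at the origin.
This is a Type 1 system. Kv = lim_{s→0} s·G(s) = 20/7.
e_ss = 1/Kv = 1/(20/7) = 7/20 ≈ 0.3500.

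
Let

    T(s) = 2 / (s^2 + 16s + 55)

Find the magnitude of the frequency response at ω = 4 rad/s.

Substitute s = j4: numerator = 2, denominator = 39 + j64.
|T(j4)| = |2| / |39 + j64| = 2 / 74.947 ≈ 0.02669.

|T(j4)| ≈ 0.02669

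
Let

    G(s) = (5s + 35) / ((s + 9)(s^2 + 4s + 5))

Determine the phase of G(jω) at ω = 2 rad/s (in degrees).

∠G(j2) ≈ -79.46°

At s = j2: numerator = 35 + j10, denominator = -7 + j74.
∠G = ∠num − ∠den = 15.945° − (95.404°) = -79.46°.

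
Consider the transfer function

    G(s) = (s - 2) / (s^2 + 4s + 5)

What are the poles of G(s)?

The poles are the roots of the denominator s^2 + 4s + 5 = 0.
Using the quadratic formula: s = (-4 ± √(-4))/2 = -2 ± 1j.

s = -2 ± j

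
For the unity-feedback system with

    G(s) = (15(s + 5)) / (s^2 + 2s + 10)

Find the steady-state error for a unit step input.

e_ss = 0.1176

G(s) has no poles at the origin.
This is a Type 0 system. Kp = lim_{s→0} G(s) = 75/10 = 15/2.
e_ss = 1/(1 + Kp) = 1/(1 + 15/2) = 2/17 ≈ 0.1176.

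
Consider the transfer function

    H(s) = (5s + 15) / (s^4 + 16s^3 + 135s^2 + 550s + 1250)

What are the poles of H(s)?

The poles are the roots of the denominator s^4 + 16s^3 + 135s^2 + 550s + 1250 = 0.
No real roots exist; factor into two real quadratics: (s^2 + 10s + 50)(s^2 + 6s + 25) = 0.
Each quadratic gives a conjugate pair via the quadratic formula.

s = -5 + 5j, -5 - 5j, -3 + 4j, -3 - 4j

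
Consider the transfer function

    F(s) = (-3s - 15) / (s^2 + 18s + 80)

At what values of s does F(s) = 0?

s = -5

Set the numerator to zero: -3s - 15 = 0, i.e. -3·(s + 5) = 0.
So s = -5.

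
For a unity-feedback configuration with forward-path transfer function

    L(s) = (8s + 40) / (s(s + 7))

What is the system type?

The denominator has 1 factor of s at the origin (free integrator), so this is a Type 1 system.

Type 1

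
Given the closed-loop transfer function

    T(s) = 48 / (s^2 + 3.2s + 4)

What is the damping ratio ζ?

Compare the denominator to the standard form s^2 + 2ζωₙs + ωₙ².
ωₙ² = 4, so ωₙ = 2 rad/s.
2ζωₙ = 3.2, so ζ = 3.2/(2·2) = 0.8.
With ζ = 0.8 the response is underdamped.

ζ = 0.8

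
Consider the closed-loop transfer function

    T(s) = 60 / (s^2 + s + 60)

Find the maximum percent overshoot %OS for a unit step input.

%OS ≈ 81.6%

Comparing s^2 + s + 60 to s^2 + 2ζωₙs + ωₙ²: ωₙ = √60 ≈ 7.746 rad/s and ζ = 1/(2·√60) ≈ 0.06455.
%OS = 100·exp(−πζ/√(1−ζ²)) = 100·exp(−π·0.06455/√(1−0.06455²)) ≈ 81.6%.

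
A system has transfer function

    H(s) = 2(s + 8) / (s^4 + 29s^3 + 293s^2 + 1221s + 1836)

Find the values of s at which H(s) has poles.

s = -4 ± j, -12, -9

The poles are the roots of the denominator s^4 + 29s^3 + 293s^2 + 1221s + 1836 = 0.
Trying s = -12: the polynomial evaluates to 0, so (s + 12) is a factor.
Dividing out leaves s^3 + 17s^2 + 89s + 153 = 0.
This factors further as (s^2 + 8s + 17)(s + 9) = 0.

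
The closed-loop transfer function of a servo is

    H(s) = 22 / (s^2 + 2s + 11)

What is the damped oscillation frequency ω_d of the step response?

Comparing s^2 + 2s + 11 to s^2 + 2ζωₙs + ωₙ²: ωₙ = √11 ≈ 3.317 rad/s and ζ = 2/(2·√11) ≈ 0.3015.
ζωₙ = 2/2 = 1, so ω_d = ωₙ√(1−ζ²) = √(ωₙ² − (ζωₙ)²) = √(11 − 1²) = √10 ≈ 3.162 rad/s.

ω_d ≈ 3.162 rad/s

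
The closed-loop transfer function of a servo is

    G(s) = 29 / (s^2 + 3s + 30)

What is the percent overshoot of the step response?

Comparing s^2 + 3s + 30 to s^2 + 2ζωₙs + ωₙ²: ωₙ = √30 ≈ 5.477 rad/s and ζ = 3/(2·√30) ≈ 0.2739.
%OS = 100·exp(−πζ/√(1−ζ²)) = 100·exp(−π·0.2739/√(1−0.2739²)) ≈ 40.9%.

%OS ≈ 40.9%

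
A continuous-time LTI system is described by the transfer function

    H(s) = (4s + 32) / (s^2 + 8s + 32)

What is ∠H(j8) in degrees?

At s = j8: numerator = 32 + j32, denominator = -32 + j64.
∠H = ∠num − ∠den = 45° − (116.57°) = -71.57°.

∠H(j8) ≈ -71.57°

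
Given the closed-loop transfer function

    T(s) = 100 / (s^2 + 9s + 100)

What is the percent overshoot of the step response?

Comparing s^2 + 9s + 100 to s^2 + 2ζωₙs + ωₙ²: ωₙ = 10 rad/s and ζ = 9/(2·10) = 0.45.
%OS = 100·exp(−πζ/√(1−ζ²)) = 100·exp(−π·0.45/√(1−0.45²)) ≈ 20.5%.

%OS ≈ 20.5%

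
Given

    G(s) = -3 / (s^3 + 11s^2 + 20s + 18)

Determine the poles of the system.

s = -1 + j, -1 - j, -9

The poles are the roots of the denominator s^3 + 11s^2 + 20s + 18 = 0.
Trying s = -9: the polynomial evaluates to 0, so (s + 9) is a factor.
Dividing out leaves s^2 + 2s + 2 = 0.
The quadratic formula then gives s = -1 ± 1j.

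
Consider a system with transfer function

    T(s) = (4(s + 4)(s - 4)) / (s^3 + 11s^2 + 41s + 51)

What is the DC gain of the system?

Set s = 0: T(0) = (-64) / (51) = -64/51.

T(0) = -64/51 ≈ -1.255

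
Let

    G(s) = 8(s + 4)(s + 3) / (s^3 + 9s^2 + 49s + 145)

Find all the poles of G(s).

s = -2 ± 5j, -5

The poles are the roots of the denominator s^3 + 9s^2 + 49s + 145 = 0.
Trying s = -5: the polynomial evaluates to 0, so (s + 5) is a factor.
Dividing out leaves s^2 + 4s + 29 = 0.
The quadratic formula then gives s = -2 ± 5j.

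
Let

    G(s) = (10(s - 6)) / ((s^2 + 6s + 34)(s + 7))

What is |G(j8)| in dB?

Substitute s = j8: numerator = -60 + j80, denominator = -594 + j96.
|G(j8)| = |-60 + j80| / |-594 + j96| = 100 / 601.71 ≈ 0.1662.
In decibels: 20·log₁₀(0.1662) ≈ -15.6 dB.

|G(j8)|_dB ≈ -15.6 dB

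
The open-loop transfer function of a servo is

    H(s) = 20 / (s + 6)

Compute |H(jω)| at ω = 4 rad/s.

|H(j4)| ≈ 2.774

Substitute s = j4: numerator = 20, denominator = 6 + j4.
|H(j4)| = |20| / |6 + j4| = 20 / 7.2111 ≈ 2.774.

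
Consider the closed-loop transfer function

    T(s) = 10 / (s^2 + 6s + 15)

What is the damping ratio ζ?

ζ ≈ 0.7746

Compare the denominator to the standard form s^2 + 2ζωₙs + ωₙ².
ωₙ² = 15, so ωₙ = √15 ≈ 3.873 rad/s.
2ζωₙ = 6, so ζ = 6/(2·√15) ≈ 0.7746.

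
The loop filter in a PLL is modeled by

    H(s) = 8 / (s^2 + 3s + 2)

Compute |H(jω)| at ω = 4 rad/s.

|H(j4)| ≈ 0.4339

Substitute s = j4: numerator = 8, denominator = -14 + j12.
|H(j4)| = |8| / |-14 + j12| = 8 / 18.439 ≈ 0.4339.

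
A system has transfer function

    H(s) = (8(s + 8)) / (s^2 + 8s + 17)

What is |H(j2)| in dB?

|H(j2)|_dB ≈ 10.1 dB

Substitute s = j2: numerator = 64 + j16, denominator = 13 + j16.
|H(j2)| = |64 + j16| / |13 + j16| = 65.970 / 20.616 = 3.200.
In decibels: 20·log₁₀(3.200) ≈ 10.1 dB.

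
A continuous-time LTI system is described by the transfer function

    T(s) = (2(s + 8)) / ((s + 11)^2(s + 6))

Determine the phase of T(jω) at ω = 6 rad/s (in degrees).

At s = j6: numerator = 16 + j12, denominator = -282 + j1302.
∠T = ∠num − ∠den = 36.870° − (102.22°) = -65.35°.

∠T(j6) ≈ -65.35°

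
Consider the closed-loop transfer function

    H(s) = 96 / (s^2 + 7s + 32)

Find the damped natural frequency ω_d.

Comparing s^2 + 7s + 32 to s^2 + 2ζωₙs + ωₙ²: ωₙ = √32 ≈ 5.657 rad/s and ζ = 7/(2·√32) ≈ 0.6187.
ζωₙ = 7/2 = 3.5, so ω_d = ωₙ√(1−ζ²) = √(ωₙ² − (ζωₙ)²) = √(32 − 3.5²) = √19.75 ≈ 4.444 rad/s.

ω_d ≈ 4.444 rad/s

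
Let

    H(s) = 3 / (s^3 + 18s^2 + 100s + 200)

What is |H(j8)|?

|H(j8)| ≈ 0.003016

Substitute s = j8: numerator = 3, denominator = -952 + j288.
|H(j8)| = |3| / |-952 + j288| = 3 / 994.61 ≈ 0.003016.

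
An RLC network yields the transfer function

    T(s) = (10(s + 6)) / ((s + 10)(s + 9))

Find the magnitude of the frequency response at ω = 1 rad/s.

Substitute s = j1: numerator = 60 + j10, denominator = 89 + j19.
|T(j1)| = |60 + j10| / |89 + j19| = 60.828 / 91.005 ≈ 0.6684.

|T(j1)| ≈ 0.6684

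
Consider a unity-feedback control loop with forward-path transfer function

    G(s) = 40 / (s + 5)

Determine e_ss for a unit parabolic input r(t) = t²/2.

e_ss = ∞

G(s) has no poles at the origin.
This is a Type 0 system; Ka = lim_{s→0} s^2·G(s) = 0, so the steady-state error for a parabola input is infinite.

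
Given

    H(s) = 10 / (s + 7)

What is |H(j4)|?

|H(j4)| ≈ 1.240

Substitute s = j4: numerator = 10, denominator = 7 + j4.
|H(j4)| = |10| / |7 + j4| = 10 / 8.0623 ≈ 1.240.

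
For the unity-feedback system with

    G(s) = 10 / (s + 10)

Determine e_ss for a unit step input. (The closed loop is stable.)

G(s) has no poles at the origin.
This is a Type 0 system. Kp = lim_{s→0} G(s) = 10/10 = 1.
e_ss = 1/(1 + Kp) = 1/(1 + 1) = 1/2 ≈ 0.5000.

e_ss = 0.5000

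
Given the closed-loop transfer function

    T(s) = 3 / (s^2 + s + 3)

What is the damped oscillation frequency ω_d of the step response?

Comparing s^2 + s + 3 to s^2 + 2ζωₙs + ωₙ²: ωₙ = √3 ≈ 1.732 rad/s and ζ = 1/(2·√3) ≈ 0.2887.
ζωₙ = 1/2 = 0.5, so ω_d = ωₙ√(1−ζ²) = √(ωₙ² − (ζωₙ)²) = √(3 − 0.5²) = √2.75 ≈ 1.658 rad/s.

ω_d ≈ 1.658 rad/s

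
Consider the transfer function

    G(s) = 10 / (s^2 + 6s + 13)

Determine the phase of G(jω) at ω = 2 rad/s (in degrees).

At s = j2: numerator = 10, denominator = 9 + j12.
∠G = ∠num − ∠den = 0° − (53.130°) = -53.13°.

∠G(j2) ≈ -53.13°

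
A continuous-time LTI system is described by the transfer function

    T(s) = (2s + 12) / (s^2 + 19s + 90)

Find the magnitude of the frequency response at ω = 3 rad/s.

Substitute s = j3: numerator = 12 + j6, denominator = 81 + j57.
|T(j3)| = |12 + j6| / |81 + j57| = 13.416 / 99.045 ≈ 0.1355.

|T(j3)| ≈ 0.1355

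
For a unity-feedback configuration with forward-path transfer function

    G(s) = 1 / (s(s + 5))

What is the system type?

Type 1

The denominator has 1 factor of s at the origin (free integrator), so this is a Type 1 system.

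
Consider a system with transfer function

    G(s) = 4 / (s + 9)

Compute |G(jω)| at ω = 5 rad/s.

|G(j5)| ≈ 0.3885

Substitute s = j5: numerator = 4, denominator = 9 + j5.
|G(j5)| = |4| / |9 + j5| = 4 / 10.296 ≈ 0.3885.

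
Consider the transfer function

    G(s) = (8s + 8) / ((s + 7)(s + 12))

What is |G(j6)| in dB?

Substitute s = j6: numerator = 8 + j48, denominator = 48 + j114.
|G(j6)| = |8 + j48| / |48 + j114| = 48.662 / 123.69 ≈ 0.3934.
In decibels: 20·log₁₀(0.3934) ≈ -8.10 dB.

|G(j6)|_dB ≈ -8.10 dB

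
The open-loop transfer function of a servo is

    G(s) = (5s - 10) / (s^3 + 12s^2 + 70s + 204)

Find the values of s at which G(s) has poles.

The poles are the roots of the denominator s^3 + 12s^2 + 70s + 204 = 0.
Trying s = -6: the polynomial evaluates to 0, so (s + 6) is a factor.
Dividing out leaves s^2 + 6s + 34 = 0.
The quadratic formula then gives s = -3 ± 5j.

s = -3 + 5j, -3 - 5j, -6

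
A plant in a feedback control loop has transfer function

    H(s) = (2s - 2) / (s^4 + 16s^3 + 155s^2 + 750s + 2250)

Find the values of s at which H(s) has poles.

The poles are the roots of the denominator s^4 + 16s^3 + 155s^2 + 750s + 2250 = 0.
No real roots exist; factor into two real quadratics: (s^2 + 10s + 50)(s^2 + 6s + 45) = 0.
Each quadratic gives a conjugate pair via the quadratic formula.

s = -5 ± 5j, -3 ± 6j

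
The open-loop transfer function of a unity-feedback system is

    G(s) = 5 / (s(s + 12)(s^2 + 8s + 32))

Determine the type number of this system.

The denominator has 1 factor of s at the origin (free integrator), so this is a Type 1 system.

Type 1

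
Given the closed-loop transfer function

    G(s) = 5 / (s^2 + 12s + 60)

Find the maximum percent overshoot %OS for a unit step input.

Comparing s^2 + 12s + 60 to s^2 + 2ζωₙs + ωₙ²: ωₙ = √60 ≈ 7.746 rad/s and ζ = 12/(2·√60) ≈ 0.7746.
%OS = 100·exp(−πζ/√(1−ζ²)) = 100·exp(−π·0.7746/√(1−0.7746²)) ≈ 2.13%.

%OS ≈ 2.13%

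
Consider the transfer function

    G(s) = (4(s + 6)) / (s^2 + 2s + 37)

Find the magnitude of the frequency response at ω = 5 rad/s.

Substitute s = j5: numerator = 24 + j20, denominator = 12 + j10.
|G(j5)| = |24 + j20| / |12 + j10| = 31.241 / 15.620 = 2.

|G(j5)| = 2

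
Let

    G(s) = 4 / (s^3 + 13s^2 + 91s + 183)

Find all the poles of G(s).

s = -5 ± 6j, -3

The poles are the roots of the denominator s^3 + 13s^2 + 91s + 183 = 0.
Trying s = -3: the polynomial evaluates to 0, so (s + 3) is a factor.
Dividing out leaves s^2 + 10s + 61 = 0.
The quadratic formula then gives s = -5 ± 6j.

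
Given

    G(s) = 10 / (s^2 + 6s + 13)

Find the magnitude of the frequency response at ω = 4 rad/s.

|G(j4)| ≈ 0.4134

Substitute s = j4: numerator = 10, denominator = -3 + j24.
|G(j4)| = |10| / |-3 + j24| = 10 / 24.187 ≈ 0.4134.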